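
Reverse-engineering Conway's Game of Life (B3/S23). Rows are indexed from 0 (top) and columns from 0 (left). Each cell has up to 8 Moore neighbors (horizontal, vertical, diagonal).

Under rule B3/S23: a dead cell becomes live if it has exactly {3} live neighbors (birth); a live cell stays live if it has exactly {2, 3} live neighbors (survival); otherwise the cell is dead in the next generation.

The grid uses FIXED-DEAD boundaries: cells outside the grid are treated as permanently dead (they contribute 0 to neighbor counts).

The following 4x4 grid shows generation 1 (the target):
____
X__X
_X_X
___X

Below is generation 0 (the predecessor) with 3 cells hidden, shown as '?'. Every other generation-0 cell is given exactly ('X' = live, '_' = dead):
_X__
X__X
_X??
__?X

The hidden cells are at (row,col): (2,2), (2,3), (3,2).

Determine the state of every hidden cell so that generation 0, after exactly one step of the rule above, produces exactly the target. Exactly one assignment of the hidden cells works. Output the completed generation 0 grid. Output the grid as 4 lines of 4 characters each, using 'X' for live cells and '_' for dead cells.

Answer: _X__
X__X
_XXX
___X

Derivation:
Hidden generation-0 cells (in order): (2,2), (2,3), (3,2).
A hidden cell only influences target cells in its own 3x3 neighborhood. Try each of the 2^3 = 8 assignments, step the completed generation 0 forward once under B3/S23, and compare with the target:
  (2,2)=_ (2,3)=_ (3,2)=_ -> step gives (1,1)='X' but target has '_' -> reject
  (2,2)=_ (2,3)=_ (3,2)=X -> step gives (1,1)='X' but target has '_' -> reject
  (2,2)=_ (2,3)=X (3,2)=_ -> step gives (1,1)='X' but target has '_' -> reject
  (2,2)=_ (2,3)=X (3,2)=X -> step gives (1,1)='X' but target has '_' -> reject
  (2,2)=X (2,3)=_ (3,2)=_ -> step gives (1,3)='_' but target has 'X' -> reject
  (2,2)=X (2,3)=_ (3,2)=X -> step gives (1,3)='_' but target has 'X' -> reject
  (2,2)=X (2,3)=X (3,2)=_ -> step reproduces the target at every cell -> ACCEPT
  (2,2)=X (2,3)=X (3,2)=X -> step gives (2,3)='_' but target has 'X' -> reject
Unique solution: (2,2)=live, (2,3)=live, (3,2)=dead.
Check: live-neighbor counts of every cell in the completed generation 0:
2121
2452
2243
1242
Applying B3/S23 to generation 0 with these counts gives:
____
X__X
_X_X
___X
which matches the target exactly.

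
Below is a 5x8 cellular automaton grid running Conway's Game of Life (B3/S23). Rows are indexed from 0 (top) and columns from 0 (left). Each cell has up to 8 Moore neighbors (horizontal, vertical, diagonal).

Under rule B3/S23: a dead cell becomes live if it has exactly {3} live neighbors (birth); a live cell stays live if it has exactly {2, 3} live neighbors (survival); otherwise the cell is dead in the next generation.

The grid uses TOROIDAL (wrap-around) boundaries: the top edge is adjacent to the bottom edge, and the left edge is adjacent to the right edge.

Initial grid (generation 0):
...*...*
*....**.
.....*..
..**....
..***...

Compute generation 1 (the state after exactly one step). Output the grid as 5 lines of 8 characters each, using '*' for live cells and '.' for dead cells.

Simulating step by step:
Generation 0 (given above): 11 live cells
Generation 1: 14 live cells
(generation 1 grid is the final answer)

Answer: ..**.***
....****
....***.
..*.....
....*...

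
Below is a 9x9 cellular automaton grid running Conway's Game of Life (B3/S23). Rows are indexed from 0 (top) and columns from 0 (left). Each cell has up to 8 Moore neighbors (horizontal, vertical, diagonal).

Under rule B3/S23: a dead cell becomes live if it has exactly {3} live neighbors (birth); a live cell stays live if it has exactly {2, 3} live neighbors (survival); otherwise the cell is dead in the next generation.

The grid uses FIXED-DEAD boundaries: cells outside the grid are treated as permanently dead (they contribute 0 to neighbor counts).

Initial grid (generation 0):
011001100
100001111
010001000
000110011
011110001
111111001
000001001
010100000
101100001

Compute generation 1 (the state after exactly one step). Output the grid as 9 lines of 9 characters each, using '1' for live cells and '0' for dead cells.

Answer: 010001000
101010010
000001000
010001011
100000001
100001011
100001000
010110000
011100000

Derivation:
Simulating step by step:
Generation 0 (given above): 35 live cells
Generation 1: 25 live cells
(generation 1 grid is the final answer)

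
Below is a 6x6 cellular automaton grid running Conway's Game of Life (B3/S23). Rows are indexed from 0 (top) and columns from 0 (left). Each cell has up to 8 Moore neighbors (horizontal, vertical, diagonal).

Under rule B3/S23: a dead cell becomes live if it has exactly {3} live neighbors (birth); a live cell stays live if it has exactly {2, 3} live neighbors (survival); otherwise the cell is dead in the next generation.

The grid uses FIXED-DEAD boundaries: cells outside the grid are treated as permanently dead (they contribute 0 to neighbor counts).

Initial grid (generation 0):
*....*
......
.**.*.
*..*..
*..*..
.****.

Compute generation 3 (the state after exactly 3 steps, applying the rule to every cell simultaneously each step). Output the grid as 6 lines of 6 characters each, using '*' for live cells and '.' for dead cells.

Answer: ......
***...
**.**.
*.***.
*...*.
.**...

Derivation:
Simulating step by step:
Generation 0 (given above): 13 live cells
Generation 1: 12 live cells
......
.*....
.***..
*..**.
*.....
.****.
Generation 2: 12 live cells
......
.*....
**.**.
*..**.
*.....
.***..
Generation 3: 15 live cells
(generation 3 grid is the final answer)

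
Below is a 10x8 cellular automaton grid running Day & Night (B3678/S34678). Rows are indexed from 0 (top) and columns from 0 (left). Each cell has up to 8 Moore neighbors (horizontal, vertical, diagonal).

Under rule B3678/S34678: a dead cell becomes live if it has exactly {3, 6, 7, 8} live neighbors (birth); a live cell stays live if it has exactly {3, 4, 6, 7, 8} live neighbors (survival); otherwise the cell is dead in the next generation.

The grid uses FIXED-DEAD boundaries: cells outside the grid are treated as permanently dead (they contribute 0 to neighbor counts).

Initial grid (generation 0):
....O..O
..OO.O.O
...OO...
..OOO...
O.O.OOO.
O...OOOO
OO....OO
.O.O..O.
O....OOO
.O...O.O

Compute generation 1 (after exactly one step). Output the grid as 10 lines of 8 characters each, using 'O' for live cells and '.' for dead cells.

Simulating step by step:
Generation 0 (given above): 35 live cells
Generation 1: 31 live cells
(generation 1 grid is the final answer)

Answer: ...O..O.
...O..O.
...O.O..
.OOO....
...O.OOO
O..OOOOO
OOO.O..O
.OO.....
.OO.OO.O
........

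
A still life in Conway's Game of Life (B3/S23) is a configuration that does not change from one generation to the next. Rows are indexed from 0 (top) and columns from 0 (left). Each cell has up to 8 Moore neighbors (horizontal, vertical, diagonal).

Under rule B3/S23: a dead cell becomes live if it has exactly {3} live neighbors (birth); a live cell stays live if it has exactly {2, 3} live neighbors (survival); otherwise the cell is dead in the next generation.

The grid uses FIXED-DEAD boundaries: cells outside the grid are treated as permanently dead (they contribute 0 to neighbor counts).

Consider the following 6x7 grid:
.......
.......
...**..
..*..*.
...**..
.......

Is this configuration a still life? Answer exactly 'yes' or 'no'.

Answer: yes

Derivation:
Compute generation 1 and compare to generation 0 (given above):
Generation 1:
.......
.......
...**..
..*..*.
...**..
.......
The grids are IDENTICAL -> still life.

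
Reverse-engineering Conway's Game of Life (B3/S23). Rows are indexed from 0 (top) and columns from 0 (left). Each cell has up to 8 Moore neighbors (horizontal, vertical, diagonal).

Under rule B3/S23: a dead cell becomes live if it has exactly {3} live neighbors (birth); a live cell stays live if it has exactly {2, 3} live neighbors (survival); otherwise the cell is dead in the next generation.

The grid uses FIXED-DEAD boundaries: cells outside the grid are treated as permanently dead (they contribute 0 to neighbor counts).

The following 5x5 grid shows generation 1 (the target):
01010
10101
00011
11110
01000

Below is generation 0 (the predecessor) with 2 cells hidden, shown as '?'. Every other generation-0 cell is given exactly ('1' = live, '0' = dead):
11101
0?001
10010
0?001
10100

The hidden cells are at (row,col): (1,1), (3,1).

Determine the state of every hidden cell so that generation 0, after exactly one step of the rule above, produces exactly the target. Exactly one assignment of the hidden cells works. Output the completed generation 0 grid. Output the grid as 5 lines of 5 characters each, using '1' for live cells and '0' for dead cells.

Hidden generation-0 cells (in order): (1,1), (3,1).
A hidden cell only influences target cells in its own 3x3 neighborhood. Try each of the 2^2 = 4 assignments, step the completed generation 0 forward once under B3/S23, and compare with the target:
  (1,1)=0 (3,1)=0 -> step gives (3,0)='0' but target has '1' -> reject
  (1,1)=0 (3,1)=1 -> step reproduces the target at every cell -> ACCEPT
  (1,1)=1 (3,1)=0 -> step gives (0,0)='1' but target has '0' -> reject
  (1,1)=1 (3,1)=1 -> step gives (0,0)='1' but target has '0' -> reject
Unique solution: (1,1)=dead, (3,1)=live.
Check: live-neighbor counts of every cell in the completed generation 0:
12131
34342
12223
33331
13121
Applying B3/S23 to generation 0 with these counts gives:
01010
10101
00011
11110
01000
which matches the target exactly.

Answer: 11101
00001
10010
01001
10100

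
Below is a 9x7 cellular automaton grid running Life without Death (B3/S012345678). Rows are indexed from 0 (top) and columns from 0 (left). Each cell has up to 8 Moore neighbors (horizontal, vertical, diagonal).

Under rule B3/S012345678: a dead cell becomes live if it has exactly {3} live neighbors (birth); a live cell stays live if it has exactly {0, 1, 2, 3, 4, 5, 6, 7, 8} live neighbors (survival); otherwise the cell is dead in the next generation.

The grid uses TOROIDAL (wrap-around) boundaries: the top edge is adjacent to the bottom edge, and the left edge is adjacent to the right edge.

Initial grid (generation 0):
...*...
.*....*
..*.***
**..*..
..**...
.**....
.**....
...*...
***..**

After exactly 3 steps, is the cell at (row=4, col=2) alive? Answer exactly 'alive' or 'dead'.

Simulating step by step:
Generation 0 (given above): 22 live cells
Generation 1: 34 live cells
...*.*.
*****.*
..*****
**..*.*
*.**...
.**....
.***...
...*..*
*******
Generation 2: 37 live cells
...*.*.
*****.*
..*****
**..*.*
*.**..*
***....
****...
...*..*
*******
Generation 3: 39 live cells
...*.*.
*****.*
..*****
**..*.*
*.**.**
***....
****..*
...*..*
*******

Cell (4,2) at generation 3: 1 -> alive

Answer: alive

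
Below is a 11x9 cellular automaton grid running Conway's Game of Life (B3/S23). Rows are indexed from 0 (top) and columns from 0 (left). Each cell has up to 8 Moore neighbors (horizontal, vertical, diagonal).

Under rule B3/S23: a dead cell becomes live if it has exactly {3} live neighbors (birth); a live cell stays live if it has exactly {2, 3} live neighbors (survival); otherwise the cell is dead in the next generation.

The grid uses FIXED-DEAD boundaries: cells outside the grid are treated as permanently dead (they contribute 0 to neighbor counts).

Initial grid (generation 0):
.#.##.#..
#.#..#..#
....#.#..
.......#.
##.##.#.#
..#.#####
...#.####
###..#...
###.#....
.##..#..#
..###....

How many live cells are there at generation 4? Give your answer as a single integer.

Answer: 32

Derivation:
Simulating step by step:
Generation 0 (given above): 43 live cells
Generation 1: 36 live cells
.#####...
.##...##.
.....###.
...##.##.
.####...#
.##......
...#....#
#....#.#.
....##...
#....#...
.####....
Generation 2: 31 live cells
.#.####..
.#.....#.
..###...#
........#
.#..##.#.
.#..#....
.##......
.....##..
....##...
.##..#...
.####....
Generation 3: 34 live cells
..#.###..
.#....##.
..##...##
..#..#.##
....##...
##.###...
.##..#...
....###..
....#....
.#...#...
.#.##....
Generation 4: 32 live cells
.....###.
.#..#...#
.###.....
..#..#.##
.##......
##.#..#..
###......
...##.#..
....#.#..
..##.#...
..#.#....
Population at generation 4: 32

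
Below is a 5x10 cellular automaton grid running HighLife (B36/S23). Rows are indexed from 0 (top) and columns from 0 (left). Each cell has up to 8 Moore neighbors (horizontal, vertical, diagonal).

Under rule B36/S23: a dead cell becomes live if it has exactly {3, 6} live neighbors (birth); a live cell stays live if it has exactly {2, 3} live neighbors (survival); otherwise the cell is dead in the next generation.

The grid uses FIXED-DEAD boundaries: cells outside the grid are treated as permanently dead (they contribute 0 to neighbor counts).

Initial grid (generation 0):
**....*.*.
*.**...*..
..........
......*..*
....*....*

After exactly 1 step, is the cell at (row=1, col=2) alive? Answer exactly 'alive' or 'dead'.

Answer: alive

Derivation:
Simulating step by step:
Generation 0 (given above): 12 live cells
Generation 1: 7 live cells
***....*..
*.*....*..
..........
..........
..........

Cell (1,2) at generation 1: 1 -> alive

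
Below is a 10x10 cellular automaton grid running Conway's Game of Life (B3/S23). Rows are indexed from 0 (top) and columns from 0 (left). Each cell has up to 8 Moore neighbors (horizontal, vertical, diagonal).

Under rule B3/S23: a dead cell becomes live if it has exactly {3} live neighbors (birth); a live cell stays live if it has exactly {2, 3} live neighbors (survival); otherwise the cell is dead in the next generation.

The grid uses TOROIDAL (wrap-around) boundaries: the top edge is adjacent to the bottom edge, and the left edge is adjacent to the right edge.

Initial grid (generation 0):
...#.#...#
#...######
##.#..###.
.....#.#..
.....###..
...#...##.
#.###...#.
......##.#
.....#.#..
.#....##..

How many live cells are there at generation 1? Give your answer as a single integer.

Simulating step by step:
Generation 0 (given above): 37 live cells
Generation 1: 30 live cells
.........#
.###......
##........
....##....
....##....
..##.#..##
..###.#...
...#####.#
.....#....
....##.##.
Population at generation 1: 30

Answer: 30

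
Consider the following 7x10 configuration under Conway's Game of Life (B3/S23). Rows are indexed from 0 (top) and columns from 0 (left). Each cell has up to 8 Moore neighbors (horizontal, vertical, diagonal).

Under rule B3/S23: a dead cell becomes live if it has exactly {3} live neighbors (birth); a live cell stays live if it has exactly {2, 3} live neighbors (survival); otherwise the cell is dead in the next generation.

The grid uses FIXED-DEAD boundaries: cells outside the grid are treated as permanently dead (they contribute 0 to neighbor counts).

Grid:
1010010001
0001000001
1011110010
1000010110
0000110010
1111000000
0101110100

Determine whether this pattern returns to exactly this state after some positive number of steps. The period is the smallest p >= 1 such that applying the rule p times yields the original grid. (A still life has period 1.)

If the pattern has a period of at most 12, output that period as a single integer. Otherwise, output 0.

Simulating and comparing each generation to the original:
Gen 0 (original, given above): 28 live cells
Gen 1: 30 live cells, differs from original
Gen 2: 19 live cells, differs from original
Gen 3: 17 live cells, differs from original
Gen 4: 18 live cells, differs from original
Gen 5: 17 live cells, differs from original
Gen 6: 14 live cells, differs from original
Gen 7: 16 live cells, differs from original
Gen 8: 17 live cells, differs from original
Gen 9: 16 live cells, differs from original
Gen 10: 22 live cells, differs from original
Gen 11: 14 live cells, differs from original
Gen 12: 15 live cells, differs from original
No period found within 12 steps.

Answer: 0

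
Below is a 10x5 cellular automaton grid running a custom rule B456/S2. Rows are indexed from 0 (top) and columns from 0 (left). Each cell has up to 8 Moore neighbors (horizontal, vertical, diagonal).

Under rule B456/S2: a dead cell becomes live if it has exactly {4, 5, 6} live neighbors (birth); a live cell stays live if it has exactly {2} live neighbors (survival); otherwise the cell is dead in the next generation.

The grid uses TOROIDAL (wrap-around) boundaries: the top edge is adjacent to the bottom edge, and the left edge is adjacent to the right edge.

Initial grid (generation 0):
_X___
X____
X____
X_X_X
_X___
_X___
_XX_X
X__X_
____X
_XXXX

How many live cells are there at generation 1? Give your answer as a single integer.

Simulating step by step:
Generation 0 (given above): 18 live cells
Generation 1: 19 live cells
X_X__
X____
_X__X
_X__X
X____
X_X__
X___X
____X
X_XX_
XX__X
Population at generation 1: 19

Answer: 19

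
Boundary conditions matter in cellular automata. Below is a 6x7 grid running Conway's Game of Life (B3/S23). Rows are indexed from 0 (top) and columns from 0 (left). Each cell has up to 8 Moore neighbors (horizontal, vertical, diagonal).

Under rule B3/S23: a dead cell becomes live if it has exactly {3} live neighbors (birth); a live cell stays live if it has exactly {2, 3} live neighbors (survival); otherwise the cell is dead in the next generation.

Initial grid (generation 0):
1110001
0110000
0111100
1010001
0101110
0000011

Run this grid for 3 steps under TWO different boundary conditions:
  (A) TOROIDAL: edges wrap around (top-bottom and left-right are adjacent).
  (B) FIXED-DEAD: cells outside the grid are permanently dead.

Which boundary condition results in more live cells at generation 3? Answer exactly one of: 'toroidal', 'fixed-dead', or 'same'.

Answer: toroidal

Derivation:
Under TOROIDAL boundary, generation 3:
0000000
0000000
0110000
1000100
0000101
1101100
Population = 10

Under FIXED-DEAD boundary, generation 3:
0000000
0000000
0110000
0000000
0000010
0100010
Population = 5

Comparison: toroidal=10, fixed-dead=5 -> toroidal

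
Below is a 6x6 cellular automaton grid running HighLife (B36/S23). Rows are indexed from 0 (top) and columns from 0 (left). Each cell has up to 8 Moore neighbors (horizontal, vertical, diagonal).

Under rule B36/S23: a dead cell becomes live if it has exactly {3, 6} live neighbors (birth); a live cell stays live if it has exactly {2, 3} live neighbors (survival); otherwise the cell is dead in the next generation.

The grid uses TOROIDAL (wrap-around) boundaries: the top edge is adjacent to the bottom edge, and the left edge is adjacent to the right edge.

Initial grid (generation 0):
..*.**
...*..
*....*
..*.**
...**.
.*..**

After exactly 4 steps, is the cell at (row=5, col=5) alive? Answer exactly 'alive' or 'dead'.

Simulating step by step:
Generation 0 (given above): 14 live cells
Generation 1: 13 live cells
*.*..*
*..*..
*..*.*
*.....
*.*...
*.*...
Generation 2: 17 live cells
*.**.*
..**..
**..**
*.....
*....*
****..
Generation 3: 14 live cells
**...*
......
******
....**
..*..*
...*..
Generation 4: 13 live cells
*.....
*..*..
****..
......
...*.*
.**.**

Cell (5,5) at generation 4: 1 -> alive

Answer: alive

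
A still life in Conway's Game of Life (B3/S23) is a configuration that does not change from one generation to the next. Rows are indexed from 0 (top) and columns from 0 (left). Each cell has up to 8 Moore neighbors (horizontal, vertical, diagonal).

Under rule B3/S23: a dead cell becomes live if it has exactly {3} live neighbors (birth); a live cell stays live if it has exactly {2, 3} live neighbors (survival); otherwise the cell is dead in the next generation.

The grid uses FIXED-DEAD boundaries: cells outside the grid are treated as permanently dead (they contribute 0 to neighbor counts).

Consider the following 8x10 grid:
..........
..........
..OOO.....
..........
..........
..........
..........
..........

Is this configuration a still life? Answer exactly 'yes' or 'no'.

Answer: no

Derivation:
Compute generation 1 and compare to generation 0 (given above):
Generation 1:
..........
...O......
...O......
...O......
..........
..........
..........
..........
Cell (1,3) differs: gen0=0 vs gen1=1 -> NOT a still life.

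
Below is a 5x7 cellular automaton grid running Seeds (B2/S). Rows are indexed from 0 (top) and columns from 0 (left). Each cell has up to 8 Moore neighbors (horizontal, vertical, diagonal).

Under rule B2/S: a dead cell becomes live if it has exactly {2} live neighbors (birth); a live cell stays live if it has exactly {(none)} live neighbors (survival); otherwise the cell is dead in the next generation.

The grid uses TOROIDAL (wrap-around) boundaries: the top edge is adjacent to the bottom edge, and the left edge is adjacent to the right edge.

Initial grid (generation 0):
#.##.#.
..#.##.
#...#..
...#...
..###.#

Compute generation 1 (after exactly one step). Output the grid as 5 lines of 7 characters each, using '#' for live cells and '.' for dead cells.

Simulating step by step:
Generation 0 (given above): 14 live cells
Generation 1: 8 live cells
(generation 1 grid is the final answer)

Answer: .......
#......
.##...#
##....#
#......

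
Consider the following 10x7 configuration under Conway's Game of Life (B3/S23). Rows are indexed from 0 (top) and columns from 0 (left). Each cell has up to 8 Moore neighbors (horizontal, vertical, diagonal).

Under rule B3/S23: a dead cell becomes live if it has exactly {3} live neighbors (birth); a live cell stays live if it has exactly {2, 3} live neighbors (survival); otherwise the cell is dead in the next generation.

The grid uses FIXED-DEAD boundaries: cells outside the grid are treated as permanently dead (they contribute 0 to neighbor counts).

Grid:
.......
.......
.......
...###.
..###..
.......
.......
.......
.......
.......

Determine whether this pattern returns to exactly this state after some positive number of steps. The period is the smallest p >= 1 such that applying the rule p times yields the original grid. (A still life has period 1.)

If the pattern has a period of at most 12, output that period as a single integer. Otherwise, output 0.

Simulating and comparing each generation to the original:
Gen 0 (original, given above): 6 live cells
Gen 1: 6 live cells, differs from original
Gen 2: 6 live cells, MATCHES original -> period = 2

Answer: 2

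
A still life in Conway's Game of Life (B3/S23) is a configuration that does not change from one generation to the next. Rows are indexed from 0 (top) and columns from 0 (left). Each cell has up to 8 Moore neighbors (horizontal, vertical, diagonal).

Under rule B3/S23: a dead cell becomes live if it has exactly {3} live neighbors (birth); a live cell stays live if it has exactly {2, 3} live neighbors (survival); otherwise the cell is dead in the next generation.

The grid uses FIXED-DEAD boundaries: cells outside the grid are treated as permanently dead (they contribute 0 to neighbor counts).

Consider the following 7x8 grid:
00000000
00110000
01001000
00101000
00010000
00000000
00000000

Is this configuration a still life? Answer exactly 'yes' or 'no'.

Compute generation 1 and compare to generation 0 (given above):
Generation 1:
00000000
00110000
01001000
00101000
00010000
00000000
00000000
The grids are IDENTICAL -> still life.

Answer: yes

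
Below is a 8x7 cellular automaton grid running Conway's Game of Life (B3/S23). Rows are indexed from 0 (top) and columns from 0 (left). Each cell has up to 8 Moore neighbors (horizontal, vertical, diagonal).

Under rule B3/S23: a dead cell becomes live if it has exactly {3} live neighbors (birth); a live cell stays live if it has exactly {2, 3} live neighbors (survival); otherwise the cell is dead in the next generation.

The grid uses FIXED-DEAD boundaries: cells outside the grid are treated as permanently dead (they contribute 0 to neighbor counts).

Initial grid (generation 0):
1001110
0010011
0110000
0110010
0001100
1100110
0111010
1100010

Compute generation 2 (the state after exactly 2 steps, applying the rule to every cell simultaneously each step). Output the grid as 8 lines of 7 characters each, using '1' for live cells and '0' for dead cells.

Simulating step by step:
Generation 0 (given above): 25 live cells
Generation 1: 23 live cells
0001111
0010011
0001011
0100100
1001000
1100010
0001011
1100100
Generation 2: 24 live cells
(generation 2 grid is the final answer)

Answer: 0001101
0010000
0011001
0011110
1010100
1110011
0010011
0000110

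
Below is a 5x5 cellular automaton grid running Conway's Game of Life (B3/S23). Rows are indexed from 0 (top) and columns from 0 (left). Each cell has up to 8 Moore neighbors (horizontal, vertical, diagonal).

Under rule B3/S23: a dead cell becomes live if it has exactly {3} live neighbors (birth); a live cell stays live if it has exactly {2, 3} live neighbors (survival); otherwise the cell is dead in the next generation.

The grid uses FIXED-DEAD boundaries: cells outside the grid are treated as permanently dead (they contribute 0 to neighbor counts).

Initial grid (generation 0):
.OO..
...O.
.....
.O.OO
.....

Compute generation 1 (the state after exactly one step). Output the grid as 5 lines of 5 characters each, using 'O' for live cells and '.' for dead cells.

Answer: ..O..
..O..
..OOO
.....
.....

Derivation:
Simulating step by step:
Generation 0 (given above): 6 live cells
Generation 1: 5 live cells
(generation 1 grid is the final answer)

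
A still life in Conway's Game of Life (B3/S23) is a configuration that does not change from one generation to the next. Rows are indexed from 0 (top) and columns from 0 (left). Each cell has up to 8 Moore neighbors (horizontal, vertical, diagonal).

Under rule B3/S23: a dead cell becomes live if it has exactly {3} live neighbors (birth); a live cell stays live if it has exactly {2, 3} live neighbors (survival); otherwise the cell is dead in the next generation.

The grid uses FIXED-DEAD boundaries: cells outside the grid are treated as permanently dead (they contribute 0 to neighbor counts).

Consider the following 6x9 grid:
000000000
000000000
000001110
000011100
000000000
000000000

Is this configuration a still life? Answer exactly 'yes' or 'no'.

Answer: no

Derivation:
Compute generation 1 and compare to generation 0 (given above):
Generation 1:
000000000
000000100
000010010
000010010
000001000
000000000
Cell (1,6) differs: gen0=0 vs gen1=1 -> NOT a still life.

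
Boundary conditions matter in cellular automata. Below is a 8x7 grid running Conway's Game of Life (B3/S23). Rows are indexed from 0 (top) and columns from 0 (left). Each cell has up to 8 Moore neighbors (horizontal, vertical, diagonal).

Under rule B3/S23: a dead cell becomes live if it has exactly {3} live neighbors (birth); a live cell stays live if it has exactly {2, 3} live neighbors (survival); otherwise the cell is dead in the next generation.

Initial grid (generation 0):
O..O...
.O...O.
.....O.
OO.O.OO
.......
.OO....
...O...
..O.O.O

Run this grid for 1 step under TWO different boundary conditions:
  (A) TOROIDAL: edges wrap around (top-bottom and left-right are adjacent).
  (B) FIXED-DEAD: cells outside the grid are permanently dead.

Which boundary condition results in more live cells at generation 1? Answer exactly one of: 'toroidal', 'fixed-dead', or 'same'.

Under TOROIDAL boundary, generation 1:
OOOOOOO
....O.O
.OO..O.
O...OOO
......O
..O....
.O.O...
..O.O..
Population = 22

Under FIXED-DEAD boundary, generation 1:
.......
....O..
OOO..O.
....OOO
O......
..O....
.O.O...
...O...
Population = 13

Comparison: toroidal=22, fixed-dead=13 -> toroidal

Answer: toroidal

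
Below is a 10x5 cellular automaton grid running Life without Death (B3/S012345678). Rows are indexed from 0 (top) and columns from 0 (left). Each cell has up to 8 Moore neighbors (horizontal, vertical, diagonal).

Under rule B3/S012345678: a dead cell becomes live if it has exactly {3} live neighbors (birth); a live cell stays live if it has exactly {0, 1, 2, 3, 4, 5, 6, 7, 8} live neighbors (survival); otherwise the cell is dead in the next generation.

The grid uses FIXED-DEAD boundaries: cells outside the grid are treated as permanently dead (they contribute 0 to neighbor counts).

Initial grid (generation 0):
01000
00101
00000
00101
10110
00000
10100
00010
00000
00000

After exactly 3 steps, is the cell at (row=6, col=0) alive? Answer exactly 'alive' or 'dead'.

Answer: alive

Derivation:
Simulating step by step:
Generation 0 (given above): 11 live cells
Generation 1: 15 live cells
01000
00101
00000
01101
11110
00110
10100
00010
00000
00000
Generation 2: 21 live cells
01000
00101
01100
11101
11111
10110
11100
00010
00000
00000
Generation 3: 26 live cells
01000
00111
11100
11101
11111
10111
11100
01110
00000
00000

Cell (6,0) at generation 3: 1 -> alive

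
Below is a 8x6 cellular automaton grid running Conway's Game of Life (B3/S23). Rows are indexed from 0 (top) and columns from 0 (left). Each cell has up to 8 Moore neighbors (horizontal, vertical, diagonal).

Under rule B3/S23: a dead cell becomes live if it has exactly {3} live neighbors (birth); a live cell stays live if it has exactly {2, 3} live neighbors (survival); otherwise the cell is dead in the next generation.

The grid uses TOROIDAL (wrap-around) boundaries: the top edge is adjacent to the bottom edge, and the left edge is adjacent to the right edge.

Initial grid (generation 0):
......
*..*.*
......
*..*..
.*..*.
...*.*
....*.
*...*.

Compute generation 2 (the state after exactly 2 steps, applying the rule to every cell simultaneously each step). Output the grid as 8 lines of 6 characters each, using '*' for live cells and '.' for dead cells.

Answer: .....*
*...*.
.....*
.*....
*.**.*
*.....
...*.*
...*.*

Derivation:
Simulating step by step:
Generation 0 (given above): 12 live cells
Generation 1: 15 live cells
*...*.
......
*...**
......
*.****
...*.*
...**.
.....*
Generation 2: 14 live cells
(generation 2 grid is the final answer)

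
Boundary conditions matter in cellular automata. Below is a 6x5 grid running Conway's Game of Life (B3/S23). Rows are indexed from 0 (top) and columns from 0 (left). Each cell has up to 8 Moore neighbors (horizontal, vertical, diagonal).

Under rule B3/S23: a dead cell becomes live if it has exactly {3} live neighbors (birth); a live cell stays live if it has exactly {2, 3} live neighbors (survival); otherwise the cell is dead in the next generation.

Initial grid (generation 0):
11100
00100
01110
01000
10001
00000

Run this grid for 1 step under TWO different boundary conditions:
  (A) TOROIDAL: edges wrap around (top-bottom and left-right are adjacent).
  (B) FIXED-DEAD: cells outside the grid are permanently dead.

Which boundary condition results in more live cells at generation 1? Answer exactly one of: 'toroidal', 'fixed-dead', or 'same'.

Answer: toroidal

Derivation:
Under TOROIDAL boundary, generation 1:
01100
10000
01010
01011
10000
00001
Population = 10

Under FIXED-DEAD boundary, generation 1:
01100
10000
01010
11010
00000
00000
Population = 8

Comparison: toroidal=10, fixed-dead=8 -> toroidal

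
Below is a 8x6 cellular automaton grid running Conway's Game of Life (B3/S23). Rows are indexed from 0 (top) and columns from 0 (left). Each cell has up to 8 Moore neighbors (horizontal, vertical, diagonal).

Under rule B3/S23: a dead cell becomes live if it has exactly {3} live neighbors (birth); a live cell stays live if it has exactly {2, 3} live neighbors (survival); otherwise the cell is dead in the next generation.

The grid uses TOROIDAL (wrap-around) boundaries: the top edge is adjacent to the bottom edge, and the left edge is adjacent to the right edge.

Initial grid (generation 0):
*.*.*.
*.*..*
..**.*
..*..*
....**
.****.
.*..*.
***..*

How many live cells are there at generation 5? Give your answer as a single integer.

Simulating step by step:
Generation 0 (given above): 23 live cells
Generation 1: 19 live cells
..*.*.
*.*...
..**.*
*.*..*
**...*
***...
....*.
..*.*.
Generation 2: 16 live cells
..*..*
..*.**
..****
..**..
......
..*...
..*..*
....**
Generation 3: 16 live cells
*.....
***...
.*...*
..*...
..**..
......
...***
*..***
Generation 4: 15 live cells
..***.
..*..*
......
.***..
..**..
..*...
*..*..
*..*..
Generation 5: 17 live cells
.**.**
..*.*.
.*.*..
.*.*..
......
.**...
.***..
.*...*
Population at generation 5: 17

Answer: 17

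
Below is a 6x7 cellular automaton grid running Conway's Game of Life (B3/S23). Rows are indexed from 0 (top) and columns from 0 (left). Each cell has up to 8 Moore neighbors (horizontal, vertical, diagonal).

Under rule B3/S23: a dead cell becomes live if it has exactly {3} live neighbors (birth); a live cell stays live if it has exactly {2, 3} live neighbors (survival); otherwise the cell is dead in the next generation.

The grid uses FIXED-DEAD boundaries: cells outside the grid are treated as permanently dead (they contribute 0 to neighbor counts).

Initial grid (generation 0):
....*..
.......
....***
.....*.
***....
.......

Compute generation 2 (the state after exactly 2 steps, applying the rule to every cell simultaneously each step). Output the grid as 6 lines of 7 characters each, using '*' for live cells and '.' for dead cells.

Simulating step by step:
Generation 0 (given above): 8 live cells
Generation 1: 10 live cells
.......
....*..
....***
.*..***
.*.....
.*.....
Generation 2: 9 live cells
(generation 2 grid is the final answer)

Answer: .......
....*..
...*..*
....*.*
***..*.
.......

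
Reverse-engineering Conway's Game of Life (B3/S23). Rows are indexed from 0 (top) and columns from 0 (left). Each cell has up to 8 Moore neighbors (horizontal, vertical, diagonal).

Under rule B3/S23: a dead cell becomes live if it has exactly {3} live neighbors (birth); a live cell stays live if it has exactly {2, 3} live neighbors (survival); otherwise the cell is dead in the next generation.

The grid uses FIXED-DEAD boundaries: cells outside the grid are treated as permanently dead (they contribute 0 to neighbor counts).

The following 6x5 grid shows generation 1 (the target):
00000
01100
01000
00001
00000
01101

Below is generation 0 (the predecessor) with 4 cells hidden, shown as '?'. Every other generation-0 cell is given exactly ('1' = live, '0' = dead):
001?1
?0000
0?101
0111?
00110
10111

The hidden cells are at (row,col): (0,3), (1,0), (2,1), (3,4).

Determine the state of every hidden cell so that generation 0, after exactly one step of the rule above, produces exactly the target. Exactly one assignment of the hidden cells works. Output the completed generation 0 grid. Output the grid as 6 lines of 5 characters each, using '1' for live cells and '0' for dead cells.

Answer: 00101
00000
01101
01110
00110
10111

Derivation:
Hidden generation-0 cells (in order): (0,3), (1,0), (2,1), (3,4).
A hidden cell only influences target cells in its own 3x3 neighborhood. Try each of the 2^4 = 16 assignments, step the completed generation 0 forward once under B3/S23, and compare with the target:
  (0,3)=0 (1,0)=0 (2,1)=0 (3,4)=0 -> step gives (1,1)='0' but target has '1' -> reject
  (0,3)=0 (1,0)=0 (2,1)=0 (3,4)=1 -> step gives (1,1)='0' but target has '1' -> reject
  (0,3)=0 (1,0)=0 (2,1)=1 (3,4)=0 -> step reproduces the target at every cell -> ACCEPT
  (0,3)=0 (1,0)=0 (2,1)=1 (3,4)=1 -> step gives (2,4)='1' but target has '0' -> reject
  (0,3)=0 (1,0)=1 (2,1)=0 (3,4)=0 -> step gives (1,2)='0' but target has '1' -> reject
  (0,3)=0 (1,0)=1 (2,1)=0 (3,4)=1 -> step gives (1,2)='0' but target has '1' -> reject
  (0,3)=0 (1,0)=1 (2,1)=1 (3,4)=0 -> step gives (1,1)='0' but target has '1' -> reject
  (0,3)=0 (1,0)=1 (2,1)=1 (3,4)=1 -> step gives (1,1)='0' but target has '1' -> reject
  (0,3)=1 (1,0)=0 (2,1)=0 (3,4)=0 -> step gives (0,3)='1' but target has '0' -> reject
  (0,3)=1 (1,0)=0 (2,1)=0 (3,4)=1 -> step gives (0,3)='1' but target has '0' -> reject
  (0,3)=1 (1,0)=0 (2,1)=1 (3,4)=0 -> step gives (0,3)='1' but target has '0' -> reject
  (0,3)=1 (1,0)=0 (2,1)=1 (3,4)=1 -> step gives (0,3)='1' but target has '0' -> reject
  (0,3)=1 (1,0)=1 (2,1)=0 (3,4)=0 -> step gives (0,3)='1' but target has '0' -> reject
  (0,3)=1 (1,0)=1 (2,1)=0 (3,4)=1 -> step gives (0,3)='1' but target has '0' -> reject
  (0,3)=1 (1,0)=1 (2,1)=1 (3,4)=0 -> step gives (0,3)='1' but target has '0' -> reject
  (0,3)=1 (1,0)=1 (2,1)=1 (3,4)=1 -> step gives (0,3)='1' but target has '0' -> reject
Unique solution: (0,3)=dead, (1,0)=dead, (2,1)=live, (3,4)=dead.
Check: live-neighbor counts of every cell in the completed generation 0:
01020
13342
23441
24653
25664
03342
Applying B3/S23 to generation 0 with these counts gives:
00000
01100
01000
00001
00000
01101
which matches the target exactly.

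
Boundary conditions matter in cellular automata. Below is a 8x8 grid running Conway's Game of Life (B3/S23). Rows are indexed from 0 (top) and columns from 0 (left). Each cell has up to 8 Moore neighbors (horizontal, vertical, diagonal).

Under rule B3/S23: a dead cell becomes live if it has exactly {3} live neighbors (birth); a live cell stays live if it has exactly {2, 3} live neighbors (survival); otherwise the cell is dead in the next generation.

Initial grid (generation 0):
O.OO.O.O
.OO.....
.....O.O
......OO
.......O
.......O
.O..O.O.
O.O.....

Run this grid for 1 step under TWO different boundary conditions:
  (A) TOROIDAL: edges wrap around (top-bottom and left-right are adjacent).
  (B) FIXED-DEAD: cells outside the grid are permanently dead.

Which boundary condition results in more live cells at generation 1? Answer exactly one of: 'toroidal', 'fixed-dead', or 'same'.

Answer: toroidal

Derivation:
Under TOROIDAL boundary, generation 1:
O..O...O
.OOOO..O
O......O
O......O
O......O
O.....OO
OO.....O
O.O.OOO.
Population = 25

Under FIXED-DEAD boundary, generation 1:
..OO....
.OOOO...
.......O
.......O
.......O
......OO
.O......
.O......
Population = 13

Comparison: toroidal=25, fixed-dead=13 -> toroidal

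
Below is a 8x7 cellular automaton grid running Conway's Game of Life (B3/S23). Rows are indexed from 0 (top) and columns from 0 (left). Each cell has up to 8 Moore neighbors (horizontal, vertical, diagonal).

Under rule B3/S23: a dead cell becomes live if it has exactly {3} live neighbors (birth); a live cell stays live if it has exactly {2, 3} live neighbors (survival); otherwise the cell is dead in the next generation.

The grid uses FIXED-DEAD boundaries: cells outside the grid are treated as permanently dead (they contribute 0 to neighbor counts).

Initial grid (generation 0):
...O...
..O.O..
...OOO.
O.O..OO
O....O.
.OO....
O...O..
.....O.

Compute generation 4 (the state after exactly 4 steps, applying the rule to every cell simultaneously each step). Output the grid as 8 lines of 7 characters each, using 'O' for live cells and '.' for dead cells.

Answer: ..OO...
OO.OOO.
OO.O.O.
O..O...
O.OOO..
O.OO...
OO.....
.......

Derivation:
Simulating step by step:
Generation 0 (given above): 17 live cells
Generation 1: 16 live cells
...O...
..O..O.
.OO...O
.O.O..O
O.O..OO
OO.....
.O.....
.......
Generation 2: 18 live cells
.......
.OOO...
.O.O.OO
O..O..O
O.O..OO
O.O....
OO.....
.......
Generation 3: 20 live cells
..O....
.O.OO..
OO.O.OO
O..O...
O.OO.OO
O.O....
OO.....
.......
Generation 4: 22 live cells
(generation 4 grid is the final answer)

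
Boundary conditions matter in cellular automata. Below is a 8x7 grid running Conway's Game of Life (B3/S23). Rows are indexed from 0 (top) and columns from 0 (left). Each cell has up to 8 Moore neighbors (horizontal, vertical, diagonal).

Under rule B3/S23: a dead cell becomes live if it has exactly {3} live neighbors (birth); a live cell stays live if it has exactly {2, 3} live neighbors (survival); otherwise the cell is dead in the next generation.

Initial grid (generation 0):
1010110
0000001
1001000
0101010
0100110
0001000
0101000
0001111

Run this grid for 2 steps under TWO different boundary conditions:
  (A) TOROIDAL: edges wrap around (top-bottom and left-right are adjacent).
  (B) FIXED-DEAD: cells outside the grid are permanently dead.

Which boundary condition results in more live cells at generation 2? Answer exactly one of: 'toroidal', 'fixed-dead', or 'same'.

Answer: toroidal

Derivation:
Under TOROIDAL boundary, generation 2:
0010100
0011100
0000000
0101000
1001010
0011000
1010101
1100001
Population = 19

Under FIXED-DEAD boundary, generation 2:
0000010
0011010
1000000
0101010
0001000
0011000
0000010
0011010
Population = 15

Comparison: toroidal=19, fixed-dead=15 -> toroidal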